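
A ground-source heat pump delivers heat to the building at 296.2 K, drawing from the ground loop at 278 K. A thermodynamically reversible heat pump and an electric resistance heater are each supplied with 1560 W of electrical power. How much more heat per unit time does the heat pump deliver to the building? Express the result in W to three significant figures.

The reservoir spacing is ΔT = 296.2 − 278 = 18.20 K.
COP_Carnot = T_H/ΔT = 296.20/18.20 = 16.27.
The heat pump delivers Q̇_H = COP × Ẇ = 25390 W; the resistance heater delivers Ẇ = 1560 W.
Extra = (COP − 1)·Ẇ = 23830 W.

23800 W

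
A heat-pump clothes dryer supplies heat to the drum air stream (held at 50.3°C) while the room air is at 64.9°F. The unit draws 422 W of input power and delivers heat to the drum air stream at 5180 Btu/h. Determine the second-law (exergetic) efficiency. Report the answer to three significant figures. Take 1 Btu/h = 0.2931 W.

Converting, Q̇_H = 5180 Btu/h = 1518 W, so COP_actual = Q̇_H/Ẇ = 1518/422.0 = 3.598.
In absolute terms T_C = 291.43 K and T_H = 323.45 K, so ΔT = 32.02 K.
COP_Carnot = T_H/ΔT = 323.45/32.02 = 10.10.
η_II = COP_actual/COP_Carnot = 3.598/10.10 = 0.3562.

0.356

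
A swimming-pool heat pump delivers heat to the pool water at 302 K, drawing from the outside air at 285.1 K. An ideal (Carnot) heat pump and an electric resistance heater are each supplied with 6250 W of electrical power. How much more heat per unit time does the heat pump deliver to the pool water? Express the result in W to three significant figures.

105000 W

The reservoir spacing is ΔT = 302 − 285.1 = 16.90 K.
COP_Carnot = T_H/ΔT = 302.00/16.90 = 17.87.
The heat pump delivers Q̇_H = COP × Ẇ = 111700 W; the resistance heater delivers Ẇ = 6250 W.
Extra = (COP − 1)·Ẇ = 105400 W.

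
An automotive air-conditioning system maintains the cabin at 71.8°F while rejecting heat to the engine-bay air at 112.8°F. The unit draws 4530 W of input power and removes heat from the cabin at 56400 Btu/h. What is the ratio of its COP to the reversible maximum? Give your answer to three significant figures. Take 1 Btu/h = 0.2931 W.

0.282

Converting, Q̇_C = 56400 Btu/h = 16530 W, so COP_actual = Q̇_C/Ẇ = 16530/4530 = 3.649.
In absolute terms T_C = 295.26 K and T_H = 318.04 K, so ΔT = 22.78 K.
COP_Carnot = T_C/ΔT = 295.26/22.78 = 12.96.
η_II = COP_actual/COP_Carnot = 3.649/12.96 = 0.2815.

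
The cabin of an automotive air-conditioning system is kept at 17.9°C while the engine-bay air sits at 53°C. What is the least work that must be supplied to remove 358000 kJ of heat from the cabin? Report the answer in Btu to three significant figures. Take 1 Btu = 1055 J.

40900 Btu

In absolute terms T_C = 291.05 K and T_H = 326.15 K, so ΔT = 35.10 K.
The reversible limit is COP_R = T_C/ΔT = 8.292, so W_min = Q_C/COP = Q_C·ΔT/T_C.
W_min = 358000 × 35.10/291.05 = 43170 kJ = 40920 Btu.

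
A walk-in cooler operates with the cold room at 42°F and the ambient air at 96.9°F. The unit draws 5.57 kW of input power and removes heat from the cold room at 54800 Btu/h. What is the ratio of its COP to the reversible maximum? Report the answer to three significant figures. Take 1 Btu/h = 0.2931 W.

Converting, Q̇_C = 54800 Btu/h = 16.06 kW, so COP_actual = Q̇_C/Ẇ = 16.06/5.570 = 2.884.
In absolute terms T_C = 278.71 K and T_H = 309.21 K, so ΔT = 30.50 K.
COP_Carnot = T_C/ΔT = 278.71/30.50 = 9.138.
η_II = COP_actual/COP_Carnot = 2.884/9.138 = 0.3156.

0.316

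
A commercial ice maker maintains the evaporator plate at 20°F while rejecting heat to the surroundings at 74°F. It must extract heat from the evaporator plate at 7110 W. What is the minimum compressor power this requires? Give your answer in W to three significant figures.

In absolute terms T_C = 266.48 K and T_H = 296.48 K, so ΔT = 30.00 K.
COP_Carnot = T_C/ΔT = 266.48/30.00 = 8.883.
Ẇ_min = Q̇/COP_Carnot = 7110/8.883 = 800.4 W.

800 W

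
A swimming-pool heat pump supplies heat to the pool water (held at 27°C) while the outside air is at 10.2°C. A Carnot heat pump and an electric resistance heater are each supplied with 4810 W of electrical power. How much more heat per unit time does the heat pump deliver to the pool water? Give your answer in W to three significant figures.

81100 W

In absolute terms T_C = 283.35 K and T_H = 300.15 K, so ΔT = 16.80 K.
COP_Carnot = T_H/ΔT = 300.15/16.80 = 17.87.
The heat pump delivers Q̇_H = COP × Ẇ = 85940 W; the resistance heater delivers Ẇ = 4810 W.
Extra = (COP − 1)·Ẇ = 81130 W.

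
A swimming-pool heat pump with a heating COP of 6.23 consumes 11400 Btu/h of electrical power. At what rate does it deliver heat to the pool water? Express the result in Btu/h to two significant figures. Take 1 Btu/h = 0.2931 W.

71000 Btu/h

Q̇_H = COP_HP × Ẇ = 6.23 × 11400 = 71020 Btu/h.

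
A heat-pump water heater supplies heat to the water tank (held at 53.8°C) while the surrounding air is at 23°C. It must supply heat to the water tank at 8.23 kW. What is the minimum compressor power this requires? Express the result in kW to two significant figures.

0.78 kW

In absolute terms T_C = 296.15 K and T_H = 326.95 K, so ΔT = 30.80 K.
COP_Carnot = T_H/ΔT = 326.95/30.80 = 10.62.
Ẇ_min = Q̇/COP_Carnot = 8.230/10.62 = 0.7753 kW.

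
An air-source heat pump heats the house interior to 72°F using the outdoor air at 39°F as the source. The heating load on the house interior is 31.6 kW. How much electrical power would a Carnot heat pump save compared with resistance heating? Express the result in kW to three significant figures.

In absolute terms T_C = 277.04 K and T_H = 295.37 K, so ΔT = 18.33 K.
COP_Carnot = T_H/ΔT = 295.37/18.33 = 16.11.
Resistance heating needs Ẇ_res = Q̇_H = 31.60 kW; the reversible heat pump needs only Ẇ_hp = Q̇_H/COP = 1.961 kW.
Saving = 31.60 − 1.961 = 29.64 kW.

29.6 kW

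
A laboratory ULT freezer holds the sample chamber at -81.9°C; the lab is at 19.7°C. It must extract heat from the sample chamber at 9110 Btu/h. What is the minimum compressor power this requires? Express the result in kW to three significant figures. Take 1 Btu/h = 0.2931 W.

1.42 kW

In absolute terms T_C = 191.25 K and T_H = 292.85 K, so ΔT = 101.6 K.
COP_Carnot = T_C/ΔT = 191.25/101.6 = 1.882.
Ẇ_min = Q̇/COP_Carnot = 9110/1.882 = 4840 Btu/h = 1.418 kW.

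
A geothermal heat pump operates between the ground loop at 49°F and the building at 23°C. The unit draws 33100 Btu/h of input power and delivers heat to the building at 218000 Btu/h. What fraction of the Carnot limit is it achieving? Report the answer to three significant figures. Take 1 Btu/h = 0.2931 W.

COP_actual = Q̇_H/Ẇ = 218000/33100 = 6.586.
In absolute terms T_C = 282.59 K and T_H = 296.15 K, so ΔT = 13.56 K.
COP_Carnot = T_H/ΔT = 296.15/13.56 = 21.85.
η_II = COP_actual/COP_Carnot = 6.586/21.85 = 0.3015.

0.301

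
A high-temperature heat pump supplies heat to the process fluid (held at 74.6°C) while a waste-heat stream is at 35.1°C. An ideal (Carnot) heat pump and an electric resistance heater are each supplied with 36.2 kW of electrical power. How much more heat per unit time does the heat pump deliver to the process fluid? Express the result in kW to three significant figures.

282 kW

In absolute terms T_C = 308.25 K and T_H = 347.75 K, so ΔT = 39.50 K.
COP_Carnot = T_H/ΔT = 347.75/39.50 = 8.804.
The heat pump delivers Q̇_H = COP × Ẇ = 318.7 kW; the resistance heater delivers Ẇ = 36.20 kW.
Extra = (COP − 1)·Ẇ = 282.5 kW.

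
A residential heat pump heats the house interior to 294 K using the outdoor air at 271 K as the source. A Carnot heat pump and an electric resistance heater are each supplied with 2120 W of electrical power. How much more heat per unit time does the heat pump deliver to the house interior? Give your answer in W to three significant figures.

25000 W

The reservoir spacing is ΔT = 294 − 271 = 23.00 K.
COP_Carnot = T_H/ΔT = 294.00/23.00 = 12.78.
The heat pump delivers Q̇_H = COP × Ẇ = 27100 W; the resistance heater delivers Ẇ = 2120 W.
Extra = (COP − 1)·Ẇ = 24980 W.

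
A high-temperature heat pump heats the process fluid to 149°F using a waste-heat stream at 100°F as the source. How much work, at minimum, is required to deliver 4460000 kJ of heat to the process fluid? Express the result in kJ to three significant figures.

In absolute terms T_C = 310.93 K and T_H = 338.15 K, so ΔT = 27.22 K.
The reversible limit is COP_HP = T_H/ΔT = 12.42, so W_min = Q_H/COP = Q_H·ΔT/T_H.
W_min = 4460000 × 27.22/338.15 = 359000 kJ.

359000 kJ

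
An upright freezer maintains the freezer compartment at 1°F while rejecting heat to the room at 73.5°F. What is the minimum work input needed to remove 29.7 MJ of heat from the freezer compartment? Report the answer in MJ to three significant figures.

In absolute terms T_C = 255.93 K and T_H = 296.21 K, so ΔT = 40.28 K.
The reversible limit is COP_R = T_C/ΔT = 6.354, so W_min = Q_C/COP = Q_C·ΔT/T_C.
W_min = 29.70 × 40.28/255.93 = 4.674 MJ.

4.67 MJ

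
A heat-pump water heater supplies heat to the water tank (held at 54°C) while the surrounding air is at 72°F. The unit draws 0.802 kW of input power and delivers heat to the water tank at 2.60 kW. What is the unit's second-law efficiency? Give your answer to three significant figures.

COP_actual = Q̇_H/Ẇ = 2.600/0.8020 = 3.242.
In absolute terms T_C = 295.37 K and T_H = 327.15 K, so ΔT = 31.78 K.
COP_Carnot = T_H/ΔT = 327.15/31.78 = 10.29.
η_II = COP_actual/COP_Carnot = 3.242/10.29 = 0.3149.

0.315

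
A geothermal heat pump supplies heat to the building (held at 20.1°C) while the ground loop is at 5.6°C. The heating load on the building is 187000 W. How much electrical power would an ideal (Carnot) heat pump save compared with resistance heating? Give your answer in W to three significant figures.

In absolute terms T_C = 278.75 K and T_H = 293.25 K, so ΔT = 14.50 K.
COP_Carnot = T_H/ΔT = 293.25/14.50 = 20.22.
Resistance heating needs Ẇ_res = Q̇_H = 187000 W; the reversible heat pump needs only Ẇ_hp = Q̇_H/COP = 9246 W.
Saving = 187000 − 9246 = 177800 W.

178000 W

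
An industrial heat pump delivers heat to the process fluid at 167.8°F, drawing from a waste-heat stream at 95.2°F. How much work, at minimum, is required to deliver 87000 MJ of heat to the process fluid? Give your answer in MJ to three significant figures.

In absolute terms T_C = 308.26 K and T_H = 348.59 K, so ΔT = 40.33 K.
The reversible limit is COP_HP = T_H/ΔT = 8.643, so W_min = Q_H/COP = Q_H·ΔT/T_H.
W_min = 87000 × 40.33/348.59 = 10070 MJ.

10100 MJ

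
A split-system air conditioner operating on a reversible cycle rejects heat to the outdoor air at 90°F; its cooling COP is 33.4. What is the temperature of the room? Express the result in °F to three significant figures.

For a Carnot refrigerator COP_R = T_C/(T_H − T_C), so T_C = COP·T_H/(1 + COP).
With T_H = 305.37 K, T_C = 33.4 × 305.37/34.40 = 296.50 K.
Converting, 296.50 K = 74.02°F.

74.0 °F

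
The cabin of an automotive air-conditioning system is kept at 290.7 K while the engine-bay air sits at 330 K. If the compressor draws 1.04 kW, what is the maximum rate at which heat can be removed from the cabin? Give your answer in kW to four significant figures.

The reservoir spacing is ΔT = 330 − 290.7 = 39.30 K.
COP_Carnot = T_C/ΔT = 290.70/39.30 = 7.397.
Q̇_max = COP_Carnot × Ẇ = 7.397 × 1.040 kW = 7.693 kW.

7.693 kW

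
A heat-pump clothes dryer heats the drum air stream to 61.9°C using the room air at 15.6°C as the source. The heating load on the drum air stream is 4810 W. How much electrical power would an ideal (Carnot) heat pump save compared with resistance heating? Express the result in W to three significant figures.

In absolute terms T_C = 288.75 K and T_H = 335.05 K, so ΔT = 46.30 K.
COP_Carnot = T_H/ΔT = 335.05/46.30 = 7.237.
Resistance heating needs Ẇ_res = Q̇_H = 4810 W; the reversible heat pump needs only Ẇ_hp = Q̇_H/COP = 664.7 W.
Saving = 4810 − 664.7 = 4145 W.

4150 W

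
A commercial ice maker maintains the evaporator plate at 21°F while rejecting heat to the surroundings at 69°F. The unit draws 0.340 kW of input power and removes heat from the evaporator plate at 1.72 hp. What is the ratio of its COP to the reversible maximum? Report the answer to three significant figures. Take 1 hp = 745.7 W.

0.377

Converting, Q̇_C = 1.720 hp = 1.283 kW, so COP_actual = Q̇_C/Ẇ = 1.283/0.3400 = 3.772.
In absolute terms T_C = 267.04 K and T_H = 293.71 K, so ΔT = 26.67 K.
COP_Carnot = T_C/ΔT = 267.04/26.67 = 10.01.
η_II = COP_actual/COP_Carnot = 3.772/10.01 = 0.3767.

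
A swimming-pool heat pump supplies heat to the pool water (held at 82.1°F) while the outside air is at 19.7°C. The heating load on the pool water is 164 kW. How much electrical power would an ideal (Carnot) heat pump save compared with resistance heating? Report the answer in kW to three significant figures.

160 kW

In absolute terms T_C = 292.85 K and T_H = 300.98 K, so ΔT = 8.133 K.
COP_Carnot = T_H/ΔT = 300.98/8.133 = 37.01.
Resistance heating needs Ẇ_res = Q̇_H = 164.0 kW; the reversible heat pump needs only Ẇ_hp = Q̇_H/COP = 4.432 kW.
Saving = 164.0 − 4.432 = 159.6 kW.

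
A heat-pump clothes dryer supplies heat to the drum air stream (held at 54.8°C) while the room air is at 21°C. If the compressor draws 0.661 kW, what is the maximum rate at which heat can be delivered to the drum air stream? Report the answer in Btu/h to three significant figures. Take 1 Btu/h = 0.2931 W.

21900 Btu/h

In absolute terms T_C = 294.15 K and T_H = 327.95 K, so ΔT = 33.80 K.
COP_Carnot = T_H/ΔT = 327.95/33.80 = 9.703.
Q̇_max = COP_Carnot × Ẇ = 9.703 × 0.6610 kW = 6.413 kW = 21880 Btu/h.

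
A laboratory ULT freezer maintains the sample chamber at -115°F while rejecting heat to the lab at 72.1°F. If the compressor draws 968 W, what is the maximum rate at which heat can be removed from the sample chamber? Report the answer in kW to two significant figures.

In absolute terms T_C = 191.48 K and T_H = 295.43 K, so ΔT = 103.9 K.
COP_Carnot = T_C/ΔT = 191.48/103.9 = 1.842.
Q̇_max = COP_Carnot × Ẇ = 1.842 × 968.0 W = 1783 W = 1.783 kW.

1.8 kW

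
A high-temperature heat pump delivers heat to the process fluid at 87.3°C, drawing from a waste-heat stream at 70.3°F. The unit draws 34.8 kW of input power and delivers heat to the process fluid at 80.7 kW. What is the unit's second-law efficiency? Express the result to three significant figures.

0.425

COP_actual = Q̇_H/Ẇ = 80.70/34.80 = 2.319.
In absolute terms T_C = 294.43 K and T_H = 360.45 K, so ΔT = 66.02 K.
COP_Carnot = T_H/ΔT = 360.45/66.02 = 5.460.
η_II = COP_actual/COP_Carnot = 2.319/5.460 = 0.4248.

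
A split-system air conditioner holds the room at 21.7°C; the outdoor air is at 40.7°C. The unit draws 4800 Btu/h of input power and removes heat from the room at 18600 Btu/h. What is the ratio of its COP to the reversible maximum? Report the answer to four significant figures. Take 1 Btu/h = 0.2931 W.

COP_actual = Q̇_C/Ẇ = 18600/4800 = 3.875.
In absolute terms T_C = 294.85 K and T_H = 313.85 K, so ΔT = 19.00 K.
COP_Carnot = T_C/ΔT = 294.85/19.00 = 15.52.
η_II = COP_actual/COP_Carnot = 3.875/15.52 = 0.2497.

0.2497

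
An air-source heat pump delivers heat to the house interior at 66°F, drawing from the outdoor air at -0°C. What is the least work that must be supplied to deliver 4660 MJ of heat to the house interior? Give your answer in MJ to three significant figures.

In absolute terms T_C = 273.15 K and T_H = 292.04 K, so ΔT = 18.89 K.
The reversible limit is COP_HP = T_H/ΔT = 15.46, so W_min = Q_H/COP = Q_H·ΔT/T_H.
W_min = 4660 × 18.89/292.04 = 301.4 MJ.

301 MJ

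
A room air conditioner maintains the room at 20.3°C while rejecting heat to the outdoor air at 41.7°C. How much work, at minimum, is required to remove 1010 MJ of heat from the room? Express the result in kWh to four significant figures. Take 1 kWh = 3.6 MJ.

In absolute terms T_C = 293.45 K and T_H = 314.85 K, so ΔT = 21.40 K.
The reversible limit is COP_R = T_C/ΔT = 13.71, so W_min = Q_C/COP = Q_C·ΔT/T_C.
W_min = 1010 × 21.40/293.45 = 73.65 MJ = 20.46 kWh.

20.46 kWh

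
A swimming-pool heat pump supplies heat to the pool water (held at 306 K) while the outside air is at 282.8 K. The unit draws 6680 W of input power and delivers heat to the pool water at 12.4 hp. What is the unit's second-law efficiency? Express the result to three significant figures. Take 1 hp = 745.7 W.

0.105

Converting, Q̇_H = 12.40 hp = 9247 W, so COP_actual = Q̇_H/Ẇ = 9247/6680 = 1.384.
The reservoir spacing is ΔT = 306 − 282.8 = 23.20 K.
COP_Carnot = T_H/ΔT = 306.00/23.20 = 13.19.
η_II = COP_actual/COP_Carnot = 1.384/13.19 = 0.1049.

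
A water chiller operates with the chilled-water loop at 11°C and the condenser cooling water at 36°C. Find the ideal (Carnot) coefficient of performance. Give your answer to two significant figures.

In absolute terms T_C = 284.15 K and T_H = 309.15 K, so ΔT = 25.00 K.
For a reversible cycle, COP_Carnot = T_C/ΔT = 284.15/25.00 = 11.37.

11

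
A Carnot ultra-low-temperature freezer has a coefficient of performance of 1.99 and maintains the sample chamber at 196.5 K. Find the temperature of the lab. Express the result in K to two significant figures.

COP_R = T_C/(T_H − T_C) gives T_H − T_C = T_C/COP.
With T_C = 196.50 K, T_H = 196.50 × (1 + 1/1.99) = 295.24 K.

300 K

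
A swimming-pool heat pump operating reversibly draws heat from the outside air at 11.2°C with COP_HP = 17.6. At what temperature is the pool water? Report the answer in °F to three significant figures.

83.0 °F

COP_HP = T_H/(T_H − T_C) rearranges to T_H = COP·T_C/(COP − 1).
With T_C = 284.35 K, T_H = 17.6 × 284.35/16.60 = 301.48 K.
Converting, 301.48 K = 82.99°F.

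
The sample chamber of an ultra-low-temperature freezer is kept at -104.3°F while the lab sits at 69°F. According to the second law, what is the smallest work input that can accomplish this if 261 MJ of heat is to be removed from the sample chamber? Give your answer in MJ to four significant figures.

In absolute terms T_C = 197.43 K and T_H = 293.71 K, so ΔT = 96.28 K.
The reversible limit is COP_R = T_C/ΔT = 2.051, so W_min = Q_C/COP = Q_C·ΔT/T_C.
W_min = 261.0 × 96.28/197.43 = 127.3 MJ.

127.3 MJ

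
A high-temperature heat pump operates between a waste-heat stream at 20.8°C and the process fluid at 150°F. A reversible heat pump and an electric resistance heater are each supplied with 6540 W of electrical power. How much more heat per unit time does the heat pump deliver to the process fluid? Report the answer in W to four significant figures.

42950 W

In absolute terms T_C = 293.95 K and T_H = 338.71 K, so ΔT = 44.76 K.
COP_Carnot = T_H/ΔT = 338.71/44.76 = 7.568.
The heat pump delivers Q̇_H = COP × Ẇ = 49490 W; the resistance heater delivers Ẇ = 6540 W.
Extra = (COP − 1)·Ẇ = 42950 W.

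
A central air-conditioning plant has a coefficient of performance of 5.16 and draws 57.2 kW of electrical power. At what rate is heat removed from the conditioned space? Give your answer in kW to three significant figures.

295 kW

Q̇_C = COP × Ẇ = 5.16 × 57.20 = 295.2 kW.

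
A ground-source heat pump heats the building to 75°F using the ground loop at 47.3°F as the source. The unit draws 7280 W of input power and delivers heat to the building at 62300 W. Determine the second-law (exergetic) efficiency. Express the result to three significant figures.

0.443

COP_actual = Q̇_H/Ẇ = 62300/7280 = 8.558.
In absolute terms T_C = 281.65 K and T_H = 297.04 K, so ΔT = 15.39 K.
COP_Carnot = T_H/ΔT = 297.04/15.39 = 19.30.
η_II = COP_actual/COP_Carnot = 8.558/19.30 = 0.4434.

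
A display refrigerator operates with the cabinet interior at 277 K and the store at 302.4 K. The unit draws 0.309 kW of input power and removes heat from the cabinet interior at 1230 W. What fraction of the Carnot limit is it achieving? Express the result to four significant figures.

0.3650

Converting, Q̇_C = 1230 W = 1.230 kW, so COP_actual = Q̇_C/Ẇ = 1.230/0.3090 = 3.981.
The reservoir spacing is ΔT = 302.4 − 277 = 25.40 K.
COP_Carnot = T_C/ΔT = 277.00/25.40 = 10.91.
η_II = COP_actual/COP_Carnot = 3.981/10.91 = 0.3650.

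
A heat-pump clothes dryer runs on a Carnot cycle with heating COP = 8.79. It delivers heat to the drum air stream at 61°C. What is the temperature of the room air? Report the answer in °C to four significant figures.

COP_HP = T_H/(T_H − T_C) gives T_H − T_C = T_H/COP.
With T_H = 334.15 K, T_C = 334.15 × (1 − 1/8.79) = 296.14 K.
Converting, 296.14 K = 22.99°C.

22.99 °C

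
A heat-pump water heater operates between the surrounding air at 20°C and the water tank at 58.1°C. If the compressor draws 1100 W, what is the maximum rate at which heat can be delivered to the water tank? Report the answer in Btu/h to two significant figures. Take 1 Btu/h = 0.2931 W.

33000 Btu/h

In absolute terms T_C = 293.15 K and T_H = 331.25 K, so ΔT = 38.10 K.
COP_Carnot = T_H/ΔT = 331.25/38.10 = 8.694.
Q̇_max = COP_Carnot × Ẇ = 8.694 × 1100 W = 9564 W = 32630 Btu/h.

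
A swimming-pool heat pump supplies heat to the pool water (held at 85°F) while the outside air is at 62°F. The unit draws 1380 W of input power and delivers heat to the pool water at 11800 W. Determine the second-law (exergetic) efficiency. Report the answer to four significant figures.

COP_actual = Q̇_H/Ẇ = 11800/1380 = 8.551.
In absolute terms T_C = 289.82 K and T_H = 302.59 K, so ΔT = 12.78 K.
COP_Carnot = T_H/ΔT = 302.59/12.78 = 23.68.
η_II = COP_actual/COP_Carnot = 8.551/23.68 = 0.3611.

0.3611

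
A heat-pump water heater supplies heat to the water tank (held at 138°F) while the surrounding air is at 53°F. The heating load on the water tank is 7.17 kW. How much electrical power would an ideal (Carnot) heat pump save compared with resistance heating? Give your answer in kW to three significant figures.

6.15 kW

In absolute terms T_C = 284.82 K and T_H = 332.04 K, so ΔT = 47.22 K.
COP_Carnot = T_H/ΔT = 332.04/47.22 = 7.031.
Resistance heating needs Ẇ_res = Q̇_H = 7.170 kW; the reversible heat pump needs only Ẇ_hp = Q̇_H/COP = 1.020 kW.
Saving = 7.170 − 1.020 = 6.150 kW.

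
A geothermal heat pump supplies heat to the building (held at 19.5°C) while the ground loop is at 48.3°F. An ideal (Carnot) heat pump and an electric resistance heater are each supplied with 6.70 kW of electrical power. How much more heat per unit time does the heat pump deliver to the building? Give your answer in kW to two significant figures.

180 kW

In absolute terms T_C = 282.21 K and T_H = 292.65 K, so ΔT = 10.44 K.
COP_Carnot = T_H/ΔT = 292.65/10.44 = 28.02.
The heat pump delivers Q̇_H = COP × Ẇ = 187.7 kW; the resistance heater delivers Ẇ = 6.700 kW.
Extra = (COP − 1)·Ẇ = 181.0 kW.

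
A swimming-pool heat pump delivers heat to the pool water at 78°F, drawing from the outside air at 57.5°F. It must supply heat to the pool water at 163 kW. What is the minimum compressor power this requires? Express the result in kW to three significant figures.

6.21 kW

In absolute terms T_C = 287.32 K and T_H = 298.71 K, so ΔT = 11.39 K.
COP_Carnot = T_H/ΔT = 298.71/11.39 = 26.23.
Ẇ_min = Q̇/COP_Carnot = 163.0/26.23 = 6.215 kW.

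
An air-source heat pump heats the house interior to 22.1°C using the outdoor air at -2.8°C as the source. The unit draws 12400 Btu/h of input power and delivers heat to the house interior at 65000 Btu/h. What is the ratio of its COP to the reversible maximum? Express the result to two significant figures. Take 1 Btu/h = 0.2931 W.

COP_actual = Q̇_H/Ẇ = 65000/12400 = 5.242.
In absolute terms T_C = 270.35 K and T_H = 295.25 K, so ΔT = 24.90 K.
COP_Carnot = T_H/ΔT = 295.25/24.90 = 11.86.
η_II = COP_actual/COP_Carnot = 5.242/11.86 = 0.4421.

0.44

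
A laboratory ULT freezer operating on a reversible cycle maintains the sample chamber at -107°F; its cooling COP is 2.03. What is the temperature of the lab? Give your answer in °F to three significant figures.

66.7 °F

COP_R = T_C/(T_H − T_C) gives T_H − T_C = T_C/COP.
With T_C = 195.93 K, T_H = 195.93 × (1 + 1/2.03) = 292.44 K.
Converting, 292.44 K = 66.73°F.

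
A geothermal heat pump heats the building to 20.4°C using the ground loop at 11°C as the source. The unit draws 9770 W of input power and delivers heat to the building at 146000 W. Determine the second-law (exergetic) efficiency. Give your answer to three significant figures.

COP_actual = Q̇_H/Ẇ = 146000/9770 = 14.94.
In absolute terms T_C = 284.15 K and T_H = 293.55 K, so ΔT = 9.400 K.
COP_Carnot = T_H/ΔT = 293.55/9.400 = 31.23.
η_II = COP_actual/COP_Carnot = 14.94/31.23 = 0.4785.

0.479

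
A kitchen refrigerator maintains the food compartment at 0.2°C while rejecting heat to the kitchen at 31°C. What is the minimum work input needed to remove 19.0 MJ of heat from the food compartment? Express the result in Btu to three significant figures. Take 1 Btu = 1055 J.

2030 Btu

In absolute terms T_C = 273.35 K and T_H = 304.15 K, so ΔT = 30.80 K.
The reversible limit is COP_R = T_C/ΔT = 8.875, so W_min = Q_C/COP = Q_C·ΔT/T_C.
W_min = 19.00 × 30.80/273.35 = 2.141 MJ = 2029 Btu.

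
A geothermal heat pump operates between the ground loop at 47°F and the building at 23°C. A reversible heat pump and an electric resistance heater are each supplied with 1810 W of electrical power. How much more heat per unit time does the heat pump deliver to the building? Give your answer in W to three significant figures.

In absolute terms T_C = 281.48 K and T_H = 296.15 K, so ΔT = 14.67 K.
COP_Carnot = T_H/ΔT = 296.15/14.67 = 20.19.
The heat pump delivers Q̇_H = COP × Ẇ = 36550 W; the resistance heater delivers Ẇ = 1810 W.
Extra = (COP − 1)·Ẇ = 34740 W.

34700 W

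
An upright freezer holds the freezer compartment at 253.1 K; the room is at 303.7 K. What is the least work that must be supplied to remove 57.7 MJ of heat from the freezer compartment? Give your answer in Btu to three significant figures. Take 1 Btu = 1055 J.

10900 Btu

The reservoir spacing is ΔT = 303.7 − 253.1 = 50.60 K.
The reversible limit is COP_R = T_C/ΔT = 5.002, so W_min = Q_C/COP = Q_C·ΔT/T_C.
W_min = 57.70 × 50.60/253.10 = 11.54 MJ = 10930 Btu.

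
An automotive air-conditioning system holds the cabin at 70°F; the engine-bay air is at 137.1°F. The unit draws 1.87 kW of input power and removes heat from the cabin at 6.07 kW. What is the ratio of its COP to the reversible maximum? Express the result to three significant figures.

0.411

COP_actual = Q̇_C/Ẇ = 6.070/1.870 = 3.246.
In absolute terms T_C = 294.26 K and T_H = 331.54 K, so ΔT = 37.28 K.
COP_Carnot = T_C/ΔT = 294.26/37.28 = 7.894.
η_II = COP_actual/COP_Carnot = 3.246/7.894 = 0.4112.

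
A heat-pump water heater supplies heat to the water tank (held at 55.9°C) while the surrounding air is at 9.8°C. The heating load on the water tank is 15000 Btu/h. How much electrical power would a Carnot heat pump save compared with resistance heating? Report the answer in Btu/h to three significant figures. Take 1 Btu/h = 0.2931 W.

12900 Btu/h

In absolute terms T_C = 282.95 K and T_H = 329.05 K, so ΔT = 46.10 K.
COP_Carnot = T_H/ΔT = 329.05/46.10 = 7.138.
Resistance heating needs Ẇ_res = Q̇_H = 15000 Btu/h; the reversible heat pump needs only Ẇ_hp = Q̇_H/COP = 2102 Btu/h.
Saving = 15000 − 2102 = 12900 Btu/h.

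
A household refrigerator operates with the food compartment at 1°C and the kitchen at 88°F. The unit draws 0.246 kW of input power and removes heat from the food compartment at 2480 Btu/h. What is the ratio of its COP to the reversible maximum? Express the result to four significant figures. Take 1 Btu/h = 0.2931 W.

0.3245

Converting, Q̇_C = 2480 Btu/h = 0.7269 kW, so COP_actual = Q̇_C/Ẇ = 0.7269/0.2460 = 2.955.
In absolute terms T_C = 274.15 K and T_H = 304.26 K, so ΔT = 30.11 K.
COP_Carnot = T_C/ΔT = 274.15/30.11 = 9.105.
η_II = COP_actual/COP_Carnot = 2.955/9.105 = 0.3245.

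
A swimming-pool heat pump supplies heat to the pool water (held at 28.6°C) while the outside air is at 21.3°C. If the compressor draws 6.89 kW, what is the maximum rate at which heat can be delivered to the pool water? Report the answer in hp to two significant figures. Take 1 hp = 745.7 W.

In absolute terms T_C = 294.45 K and T_H = 301.75 K, so ΔT = 7.300 K.
COP_Carnot = T_H/ΔT = 301.75/7.300 = 41.34.
Q̇_max = COP_Carnot × Ẇ = 41.34 × 6.890 kW = 284.8 kW = 381.9 hp.

380 hp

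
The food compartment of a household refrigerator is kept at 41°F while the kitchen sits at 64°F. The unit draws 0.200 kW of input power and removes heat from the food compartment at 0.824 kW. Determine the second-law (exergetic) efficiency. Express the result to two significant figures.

0.19

COP_actual = Q̇_C/Ẇ = 0.8240/0.2000 = 4.120.
In absolute terms T_C = 278.15 K and T_H = 290.93 K, so ΔT = 12.78 K.
COP_Carnot = T_C/ΔT = 278.15/12.78 = 21.77.
η_II = COP_actual/COP_Carnot = 4.120/21.77 = 0.1893.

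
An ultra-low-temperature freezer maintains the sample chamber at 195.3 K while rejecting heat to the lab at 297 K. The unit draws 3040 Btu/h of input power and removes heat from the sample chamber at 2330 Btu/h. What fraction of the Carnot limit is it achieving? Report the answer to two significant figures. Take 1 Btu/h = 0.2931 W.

COP_actual = Q̇_C/Ẇ = 2330/3040 = 0.7664.
The reservoir spacing is ΔT = 297 − 195.3 = 101.7 K.
COP_Carnot = T_C/ΔT = 195.30/101.7 = 1.920.
η_II = COP_actual/COP_Carnot = 0.7664/1.920 = 0.3991.

0.40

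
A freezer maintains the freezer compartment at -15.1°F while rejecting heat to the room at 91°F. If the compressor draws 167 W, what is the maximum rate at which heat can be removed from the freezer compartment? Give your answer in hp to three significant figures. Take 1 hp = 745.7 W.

In absolute terms T_C = 246.98 K and T_H = 305.93 K, so ΔT = 58.94 K.
COP_Carnot = T_C/ΔT = 246.98/58.94 = 4.190.
Q̇_max = COP_Carnot × Ẇ = 4.190 × 167.0 W = 699.7 W = 0.9384 hp.

0.938 hp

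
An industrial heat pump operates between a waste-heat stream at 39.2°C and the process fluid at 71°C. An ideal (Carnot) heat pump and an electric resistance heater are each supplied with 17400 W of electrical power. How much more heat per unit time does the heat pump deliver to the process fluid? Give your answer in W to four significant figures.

In absolute terms T_C = 312.35 K and T_H = 344.15 K, so ΔT = 31.80 K.
COP_Carnot = T_H/ΔT = 344.15/31.80 = 10.82.
The heat pump delivers Q̇_H = COP × Ẇ = 188300 W; the resistance heater delivers Ẇ = 17400 W.
Extra = (COP − 1)·Ẇ = 170900 W.

170900 W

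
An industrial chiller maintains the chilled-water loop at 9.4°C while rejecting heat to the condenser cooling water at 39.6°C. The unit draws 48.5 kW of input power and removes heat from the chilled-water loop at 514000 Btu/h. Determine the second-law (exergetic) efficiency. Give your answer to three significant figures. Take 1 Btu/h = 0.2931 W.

0.332

Converting, Q̇_C = 514000 Btu/h = 150.7 kW, so COP_actual = Q̇_C/Ẇ = 150.7/48.50 = 3.106.
In absolute terms T_C = 282.55 K and T_H = 312.75 K, so ΔT = 30.20 K.
COP_Carnot = T_C/ΔT = 282.55/30.20 = 9.356.
η_II = COP_actual/COP_Carnot = 3.106/9.356 = 0.3320.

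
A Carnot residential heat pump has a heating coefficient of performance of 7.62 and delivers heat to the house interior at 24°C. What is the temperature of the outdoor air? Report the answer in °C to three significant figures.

-15.0 °C

COP_HP = T_H/(T_H − T_C) gives T_H − T_C = T_H/COP.
With T_H = 297.15 K, T_C = 297.15 × (1 − 1/7.62) = 258.15 K.
Converting, 258.15 K = -15.00°C.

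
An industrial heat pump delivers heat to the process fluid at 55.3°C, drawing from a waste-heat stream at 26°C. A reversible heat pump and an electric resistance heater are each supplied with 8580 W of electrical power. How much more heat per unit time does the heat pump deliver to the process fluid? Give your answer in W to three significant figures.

In absolute terms T_C = 299.15 K and T_H = 328.45 K, so ΔT = 29.30 K.
COP_Carnot = T_H/ΔT = 328.45/29.30 = 11.21.
The heat pump delivers Q̇_H = COP × Ẇ = 96180 W; the resistance heater delivers Ẇ = 8580 W.
Extra = (COP − 1)·Ẇ = 87600 W.

87600 W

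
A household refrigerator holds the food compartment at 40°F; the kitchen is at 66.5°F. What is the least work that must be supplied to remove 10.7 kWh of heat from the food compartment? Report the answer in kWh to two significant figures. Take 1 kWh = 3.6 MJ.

In absolute terms T_C = 277.59 K and T_H = 292.32 K, so ΔT = 14.72 K.
The reversible limit is COP_R = T_C/ΔT = 18.86, so W_min = Q_C/COP = Q_C·ΔT/T_C.
W_min = 10.70 × 14.72/277.59 = 0.5675 kWh.

0.57 kWh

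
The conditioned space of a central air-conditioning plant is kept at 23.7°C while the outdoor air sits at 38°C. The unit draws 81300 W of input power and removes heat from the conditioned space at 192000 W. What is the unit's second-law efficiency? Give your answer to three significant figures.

0.114

COP_actual = Q̇_C/Ẇ = 192000/81300 = 2.362.
In absolute terms T_C = 296.85 K and T_H = 311.15 K, so ΔT = 14.30 K.
COP_Carnot = T_C/ΔT = 296.85/14.30 = 20.76.
η_II = COP_actual/COP_Carnot = 2.362/20.76 = 0.1138.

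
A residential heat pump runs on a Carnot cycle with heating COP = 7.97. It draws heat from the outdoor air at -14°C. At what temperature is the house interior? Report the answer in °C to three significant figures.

COP_HP = T_H/(T_H − T_C) rearranges to T_H = COP·T_C/(COP − 1).
With T_C = 259.15 K, T_H = 7.97 × 259.15/6.970 = 296.33 K.
Converting, 296.33 K = 23.18°C.

23.2 °C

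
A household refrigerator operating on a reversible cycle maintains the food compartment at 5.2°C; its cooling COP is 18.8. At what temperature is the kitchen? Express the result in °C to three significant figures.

COP_R = T_C/(T_H − T_C) gives T_H − T_C = T_C/COP.
With T_C = 278.35 K, T_H = 278.35 × (1 + 1/18.8) = 293.16 K.
Converting, 293.16 K = 20.01°C.

20.0 °C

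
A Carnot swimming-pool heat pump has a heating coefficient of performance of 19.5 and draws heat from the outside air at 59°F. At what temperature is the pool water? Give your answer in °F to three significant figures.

87.0 °F

COP_HP = T_H/(T_H − T_C) rearranges to T_H = COP·T_C/(COP − 1).
With T_C = 288.15 K, T_H = 19.5 × 288.15/18.50 = 303.73 K.
Converting, 303.73 K = 87.04°F.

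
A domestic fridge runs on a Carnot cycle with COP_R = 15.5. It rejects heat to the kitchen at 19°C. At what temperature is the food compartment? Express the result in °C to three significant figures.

1.29 °C

For a Carnot refrigerator COP_R = T_C/(T_H − T_C), so T_C = COP·T_H/(1 + COP).
With T_H = 292.15 K, T_C = 15.5 × 292.15/16.50 = 274.44 K.
Converting, 274.44 K = 1.29°C.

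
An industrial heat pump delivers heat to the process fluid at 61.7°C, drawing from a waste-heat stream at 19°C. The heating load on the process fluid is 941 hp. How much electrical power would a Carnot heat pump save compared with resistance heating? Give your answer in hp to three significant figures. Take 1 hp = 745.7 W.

821 hp

In absolute terms T_C = 292.15 K and T_H = 334.85 K, so ΔT = 42.70 K.
COP_Carnot = T_H/ΔT = 334.85/42.70 = 7.842.
Resistance heating needs Ẇ_res = Q̇_H = 941.0 hp; the reversible heat pump needs only Ẇ_hp = Q̇_H/COP = 120.0 hp.
Saving = 941.0 − 120.0 = 821.0 hp.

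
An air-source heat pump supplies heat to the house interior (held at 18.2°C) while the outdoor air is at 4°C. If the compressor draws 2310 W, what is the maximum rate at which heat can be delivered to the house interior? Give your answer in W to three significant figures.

47400 W

In absolute terms T_C = 277.15 K and T_H = 291.35 K, so ΔT = 14.20 K.
COP_Carnot = T_H/ΔT = 291.35/14.20 = 20.52.
Q̇_max = COP_Carnot × Ẇ = 20.52 × 2310 W = 47400 W.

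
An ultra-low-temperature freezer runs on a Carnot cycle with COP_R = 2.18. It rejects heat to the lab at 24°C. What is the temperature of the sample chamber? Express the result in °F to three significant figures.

-93.0 °F

For a Carnot refrigerator COP_R = T_C/(T_H − T_C), so T_C = COP·T_H/(1 + COP).
With T_H = 297.15 K, T_C = 2.18 × 297.15/3.180 = 203.71 K.
Converting, 203.71 K = -93.00°F.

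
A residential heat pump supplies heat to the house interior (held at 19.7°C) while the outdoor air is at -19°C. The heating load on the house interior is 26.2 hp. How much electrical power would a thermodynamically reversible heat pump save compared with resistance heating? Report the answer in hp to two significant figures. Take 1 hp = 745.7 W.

23 hp

In absolute terms T_C = 254.15 K and T_H = 292.85 K, so ΔT = 38.70 K.
COP_Carnot = T_H/ΔT = 292.85/38.70 = 7.567.
Resistance heating needs Ẇ_res = Q̇_H = 26.20 hp; the reversible heat pump needs only Ẇ_hp = Q̇_H/COP = 3.462 hp.
Saving = 26.20 − 3.462 = 22.74 hp.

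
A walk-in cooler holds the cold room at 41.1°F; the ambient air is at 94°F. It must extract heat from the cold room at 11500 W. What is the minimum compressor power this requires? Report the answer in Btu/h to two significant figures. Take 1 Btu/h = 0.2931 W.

In absolute terms T_C = 278.21 K and T_H = 307.59 K, so ΔT = 29.39 K.
COP_Carnot = T_C/ΔT = 278.21/29.39 = 9.466.
Ẇ_min = Q̇/COP_Carnot = 11500/9.466 = 1215 W = 4145 Btu/h.

4100 Btu/h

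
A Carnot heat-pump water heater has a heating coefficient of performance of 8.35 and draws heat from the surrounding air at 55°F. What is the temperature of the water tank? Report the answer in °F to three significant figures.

125 °F

COP_HP = T_H/(T_H − T_C) rearranges to T_H = COP·T_C/(COP − 1).
With T_C = 285.93 K, T_H = 8.35 × 285.93/7.350 = 324.83 K.
Converting, 324.83 K = 125.02°F.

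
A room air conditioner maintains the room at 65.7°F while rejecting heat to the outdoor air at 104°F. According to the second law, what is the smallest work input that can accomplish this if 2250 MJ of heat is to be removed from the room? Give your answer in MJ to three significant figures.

164 MJ

In absolute terms T_C = 291.87 K and T_H = 313.15 K, so ΔT = 21.28 K.
The reversible limit is COP_R = T_C/ΔT = 13.72, so W_min = Q_C/COP = Q_C·ΔT/T_C.
W_min = 2250 × 21.28/291.87 = 164.0 MJ.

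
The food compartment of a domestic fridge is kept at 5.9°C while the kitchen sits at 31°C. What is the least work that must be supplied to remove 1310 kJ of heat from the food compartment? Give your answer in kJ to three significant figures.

118 kJ

In absolute terms T_C = 279.05 K and T_H = 304.15 K, so ΔT = 25.10 K.
The reversible limit is COP_R = T_C/ΔT = 11.12, so W_min = Q_C/COP = Q_C·ΔT/T_C.
W_min = 1310 × 25.10/279.05 = 117.8 kJ.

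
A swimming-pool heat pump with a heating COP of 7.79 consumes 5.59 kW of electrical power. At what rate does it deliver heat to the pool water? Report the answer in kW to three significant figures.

43.5 kW

Q̇_H = COP_HP × Ẇ = 7.79 × 5.590 = 43.55 kW.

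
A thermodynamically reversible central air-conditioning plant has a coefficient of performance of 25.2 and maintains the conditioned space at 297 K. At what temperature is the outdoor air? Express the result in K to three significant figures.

309 K

COP_R = T_C/(T_H − T_C) gives T_H − T_C = T_C/COP.
With T_C = 297.00 K, T_H = 297.00 × (1 + 1/25.2) = 308.79 K.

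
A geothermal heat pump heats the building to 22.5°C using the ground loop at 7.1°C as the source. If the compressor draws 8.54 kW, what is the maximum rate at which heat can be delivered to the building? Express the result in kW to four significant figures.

164.0 kW

In absolute terms T_C = 280.25 K and T_H = 295.65 K, so ΔT = 15.40 K.
COP_Carnot = T_H/ΔT = 295.65/15.40 = 19.20.
Q̇_max = COP_Carnot × Ẇ = 19.20 × 8.540 kW = 164.0 kW.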